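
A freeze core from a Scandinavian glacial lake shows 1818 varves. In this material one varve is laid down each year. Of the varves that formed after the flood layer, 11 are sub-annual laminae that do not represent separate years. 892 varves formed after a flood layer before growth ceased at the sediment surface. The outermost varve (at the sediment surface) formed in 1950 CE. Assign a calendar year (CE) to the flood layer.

1069 CE

There are 892 varves younger than the flood layer.
Excluding 11 false varves: 892 − 11 = 881.
The varve at the sediment surface is 1950 CE, so the flood layer dates to 1950 − 881 = 1069 CE.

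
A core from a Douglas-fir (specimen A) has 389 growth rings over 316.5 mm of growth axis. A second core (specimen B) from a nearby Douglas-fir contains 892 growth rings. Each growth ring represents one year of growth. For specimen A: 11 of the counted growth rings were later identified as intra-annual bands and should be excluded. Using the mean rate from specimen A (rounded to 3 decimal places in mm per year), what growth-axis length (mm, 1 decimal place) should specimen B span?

746.6 mm

Specimen A: adjusted count: 389 − 11 = 378 growth rings.
A: Mean rate = 316.5 mm / 378 years ≈ 0.837 mm/yr.
B's length ≈ 0.837 × 892 = 746.6 mm.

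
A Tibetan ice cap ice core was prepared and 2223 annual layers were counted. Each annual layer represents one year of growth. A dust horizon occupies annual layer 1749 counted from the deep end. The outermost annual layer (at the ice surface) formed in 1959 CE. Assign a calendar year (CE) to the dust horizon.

1485 CE

2223 − 1749 = 474 annual layers lie beyond the dust horizon toward the ice surface.
The annual layer at the ice surface is 1959 CE, so the dust horizon dates to 1959 − 474 = 1485 CE.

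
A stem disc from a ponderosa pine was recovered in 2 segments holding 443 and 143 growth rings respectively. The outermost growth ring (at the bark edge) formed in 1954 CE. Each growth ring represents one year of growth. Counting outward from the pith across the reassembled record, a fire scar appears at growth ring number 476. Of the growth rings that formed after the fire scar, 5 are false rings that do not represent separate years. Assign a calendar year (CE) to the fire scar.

Total growth rings = 443 + 143 = 586.
Between growth ring 476 and the bark edge there are 586 − 476 = 110 growth rings.
110 − 5 false = 105 true growth rings after the fire scar.
Counting back 105 years from 1954 CE places the fire scar in 1954 − 105 = 1849 CE.

1849 CE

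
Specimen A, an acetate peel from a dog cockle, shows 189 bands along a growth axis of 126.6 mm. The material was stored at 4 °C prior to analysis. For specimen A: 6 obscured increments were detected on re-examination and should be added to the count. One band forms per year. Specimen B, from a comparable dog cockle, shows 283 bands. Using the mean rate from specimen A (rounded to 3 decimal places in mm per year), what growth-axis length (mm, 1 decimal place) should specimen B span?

183.7 mm

Specimen A: true band count = 189 + 6 = 195.
A: Mean rate = 126.6 mm / 195 years ≈ 0.649 mm per year.
For B, 0.649 mm/year × 283 years = 183.7 mm.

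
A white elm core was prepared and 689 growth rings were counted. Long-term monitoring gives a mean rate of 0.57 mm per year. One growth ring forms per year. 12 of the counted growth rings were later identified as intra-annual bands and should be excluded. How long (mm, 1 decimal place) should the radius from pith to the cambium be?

Correcting the raw count gives 689 − 12 = 677 true growth rings.
677 years at 0.57 mm/year gives 0.57 × 677 = 385.9 mm.

385.9 mm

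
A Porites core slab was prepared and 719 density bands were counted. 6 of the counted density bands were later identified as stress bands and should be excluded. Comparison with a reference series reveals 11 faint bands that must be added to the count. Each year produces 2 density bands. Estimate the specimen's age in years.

True density band count = 719 − 6 + 11 = 724.
724 density bands at 2 per year is 724 / 2 = 362 years.

362 yr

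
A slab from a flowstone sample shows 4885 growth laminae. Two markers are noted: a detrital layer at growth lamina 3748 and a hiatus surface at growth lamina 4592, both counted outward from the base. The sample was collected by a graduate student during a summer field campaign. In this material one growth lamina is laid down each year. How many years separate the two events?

The two markers are separated by 4592 − 3748 = 844 growth laminae.
At one growth lamina per year, 844 years elapsed between them.

844 years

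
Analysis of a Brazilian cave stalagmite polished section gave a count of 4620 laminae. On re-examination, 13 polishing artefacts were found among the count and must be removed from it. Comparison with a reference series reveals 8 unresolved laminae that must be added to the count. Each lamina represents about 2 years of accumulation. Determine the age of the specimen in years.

9230 yr

Adjusted count: 4620 − 13 + 8 = 4615 laminae.
At 2 years per lamina, 4615 × 2 = 9230 years.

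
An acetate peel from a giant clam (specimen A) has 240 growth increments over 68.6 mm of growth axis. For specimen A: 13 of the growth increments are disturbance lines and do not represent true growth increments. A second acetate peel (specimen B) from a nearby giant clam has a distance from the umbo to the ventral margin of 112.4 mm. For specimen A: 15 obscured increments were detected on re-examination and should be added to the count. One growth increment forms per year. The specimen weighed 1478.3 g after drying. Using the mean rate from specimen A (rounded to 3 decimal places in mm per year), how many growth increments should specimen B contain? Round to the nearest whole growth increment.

397 growth increments

Specimen A: adjusted count: 240 − 13 + 15 = 242 growth increments.
A: Mean rate = 68.6 mm / 242 years ≈ 0.283 mm/yr.
For B, 112.4 / 0.283 = 397.17 years ≈ 397 growth increments.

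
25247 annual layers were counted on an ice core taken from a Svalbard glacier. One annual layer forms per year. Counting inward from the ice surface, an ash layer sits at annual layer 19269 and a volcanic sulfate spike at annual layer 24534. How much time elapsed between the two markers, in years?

5265 years

24534 − 19269 = 5265 annual layers lie between the two events.
That is 5265 years at one annual layer per year.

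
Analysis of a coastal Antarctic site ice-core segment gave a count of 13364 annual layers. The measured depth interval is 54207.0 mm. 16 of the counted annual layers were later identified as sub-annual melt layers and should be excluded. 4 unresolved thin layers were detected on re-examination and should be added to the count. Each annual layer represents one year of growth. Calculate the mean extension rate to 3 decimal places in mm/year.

Correcting the raw count gives 13364 − 16 + 4 = 13352 true annual layers.
Extension rate ≈ 54207.0 / 13352 = 4.060 mm/year.

4.060 mm/year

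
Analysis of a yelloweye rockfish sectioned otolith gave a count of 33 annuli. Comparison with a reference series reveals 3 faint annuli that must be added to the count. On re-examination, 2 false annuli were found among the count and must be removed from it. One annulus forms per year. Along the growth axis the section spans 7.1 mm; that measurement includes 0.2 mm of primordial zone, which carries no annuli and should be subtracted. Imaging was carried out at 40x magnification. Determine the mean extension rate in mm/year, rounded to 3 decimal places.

0.203 mm/year

After corrections the count is 33 − 2 + 3 = 34 annuli.
Net length = 7.1 − 0.2 = 6.9 mm.
6.9 mm over 34 years gives 6.9 / 34 ≈ 0.203 mm/year.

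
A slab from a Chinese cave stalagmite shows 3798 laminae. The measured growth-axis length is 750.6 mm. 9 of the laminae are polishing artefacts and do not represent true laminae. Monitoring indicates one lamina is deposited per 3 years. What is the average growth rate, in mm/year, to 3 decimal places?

Correcting the raw count gives 3798 − 9 = 3789 true laminae.
3789 laminae at 3 years each span 3789 × 3 = 11367 years.
Mean rate = 750.6 mm / 11367 years ≈ 0.066 mm/year.

0.066 mm/year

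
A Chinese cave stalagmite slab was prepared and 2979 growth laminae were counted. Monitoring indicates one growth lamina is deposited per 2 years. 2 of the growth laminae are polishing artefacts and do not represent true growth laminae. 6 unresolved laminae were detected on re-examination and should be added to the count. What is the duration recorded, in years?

5966 years

Adjusted count: 2979 − 2 + 6 = 2983 growth laminae.
Multiplying by 2 years per growth lamina: 2983 × 2 = 5966 years.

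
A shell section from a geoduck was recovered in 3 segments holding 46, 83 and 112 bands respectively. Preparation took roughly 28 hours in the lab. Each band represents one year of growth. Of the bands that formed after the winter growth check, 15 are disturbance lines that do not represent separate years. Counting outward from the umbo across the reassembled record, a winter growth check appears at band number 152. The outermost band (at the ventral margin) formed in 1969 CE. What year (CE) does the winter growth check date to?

Total bands = 46 + 83 + 112 = 241.
Between band 152 and the ventral margin there are 241 − 152 = 89 bands.
89 − 15 false = 74 true bands after the winter growth check.
1969 − 74 = 1895 CE.

1895 CE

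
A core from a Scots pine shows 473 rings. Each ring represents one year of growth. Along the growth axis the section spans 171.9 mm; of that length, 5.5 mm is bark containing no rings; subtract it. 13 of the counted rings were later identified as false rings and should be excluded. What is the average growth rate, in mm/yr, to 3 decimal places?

True ring count = 473 − 13 = 460.
The growth record spans 171.9 − 5.5 = 166.4 mm.
Extension rate ≈ 166.4 / 460 = 0.362 mm/yr.

0.362 mm/yr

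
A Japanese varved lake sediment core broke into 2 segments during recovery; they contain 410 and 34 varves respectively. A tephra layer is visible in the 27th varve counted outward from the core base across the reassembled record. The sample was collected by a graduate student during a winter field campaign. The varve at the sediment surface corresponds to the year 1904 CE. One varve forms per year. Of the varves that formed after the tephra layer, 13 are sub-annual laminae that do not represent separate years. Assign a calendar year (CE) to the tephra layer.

1500 CE

Total varves = 410 + 34 = 444.
444 − 27 = 417 varves lie beyond the tephra layer toward the sediment surface.
Removing the 13 false varves leaves 417 − 13 = 404 true varves beyond the tephra layer.
1904 − 404 = 1500 CE.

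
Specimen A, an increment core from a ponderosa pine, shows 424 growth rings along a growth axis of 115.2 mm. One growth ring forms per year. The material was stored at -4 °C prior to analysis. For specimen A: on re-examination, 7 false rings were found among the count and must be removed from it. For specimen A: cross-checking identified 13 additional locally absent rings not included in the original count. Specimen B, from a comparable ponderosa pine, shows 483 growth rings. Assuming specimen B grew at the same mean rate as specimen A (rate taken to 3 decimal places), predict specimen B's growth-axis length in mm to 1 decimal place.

129.4 mm

Specimen A: after corrections the count is 424 − 7 + 13 = 430 growth rings.
A: Mean rate = 115.2 mm / 430 years ≈ 0.268 mm/year.
For B, 0.268 mm/year × 483 years = 129.4 mm.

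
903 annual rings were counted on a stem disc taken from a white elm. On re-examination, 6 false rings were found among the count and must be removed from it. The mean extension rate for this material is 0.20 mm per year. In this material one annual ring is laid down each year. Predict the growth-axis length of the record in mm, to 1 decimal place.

Adjusted count: 903 − 6 = 897 annual rings.
Predicted length = 0.20 mm/year × 897 years = 179.4 mm.

179.4 mm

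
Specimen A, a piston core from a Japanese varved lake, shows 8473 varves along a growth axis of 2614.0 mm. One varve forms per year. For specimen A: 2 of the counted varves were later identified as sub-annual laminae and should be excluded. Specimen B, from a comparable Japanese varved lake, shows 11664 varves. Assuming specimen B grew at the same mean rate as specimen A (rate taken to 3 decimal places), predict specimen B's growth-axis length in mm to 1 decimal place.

Specimen A: true varve count = 8473 − 2 = 8471.
A: Extension rate ≈ 2614.0 / 8471 = 0.309 mm/yr.
For B, 0.309 mm/year × 11664 years = 3604.2 mm.

3604.2 mm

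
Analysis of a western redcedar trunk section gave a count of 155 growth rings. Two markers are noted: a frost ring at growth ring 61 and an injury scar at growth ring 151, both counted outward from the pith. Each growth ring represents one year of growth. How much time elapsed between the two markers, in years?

90 yr

The two markers are separated by 151 − 61 = 90 growth rings.
At one growth ring per year, 90 years elapsed between them.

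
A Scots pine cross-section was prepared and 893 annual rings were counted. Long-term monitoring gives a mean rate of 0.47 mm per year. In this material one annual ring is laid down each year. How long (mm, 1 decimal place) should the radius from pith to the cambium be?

419.7 mm

893 years of growth are recorded.
Predicted length = 0.47 mm/year × 893 years = 419.7 mm.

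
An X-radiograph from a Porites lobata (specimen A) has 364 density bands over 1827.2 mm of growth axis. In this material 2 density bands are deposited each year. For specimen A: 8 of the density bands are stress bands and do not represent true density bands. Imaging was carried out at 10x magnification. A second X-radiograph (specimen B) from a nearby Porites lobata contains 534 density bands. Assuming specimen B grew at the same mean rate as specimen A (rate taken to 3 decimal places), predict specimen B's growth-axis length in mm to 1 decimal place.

2740.8 mm

Specimen A: adjusted count: 364 − 8 = 356 density bands.
Specimen A: dividing by 2 density bands per year: 356 / 2 = 178 years.
A: 1827.2 mm over 178 years gives 1827.2 / 178 ≈ 10.265 mm/year.
Specimen B: dividing by 2 density bands per year: 534 / 2 = 267 years. Length of B = 10.265 × 267 = 2740.8 mm.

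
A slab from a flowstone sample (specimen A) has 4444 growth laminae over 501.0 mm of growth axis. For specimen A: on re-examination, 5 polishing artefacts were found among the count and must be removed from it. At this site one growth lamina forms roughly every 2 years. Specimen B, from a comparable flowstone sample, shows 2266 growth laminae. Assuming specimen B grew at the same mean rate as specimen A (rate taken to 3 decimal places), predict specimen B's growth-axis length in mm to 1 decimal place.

Specimen A: correcting the raw count gives 4444 − 5 = 4439 true growth laminae.
Specimen A: at 2 years per growth lamina, 4439 × 2 = 8878 years.
A: 501.0 mm over 8878 years gives 501.0 / 8878 ≈ 0.056 mm/year.
Specimen B: at 2 years per growth lamina, 2266 × 2 = 4532 years. Length of B = 0.056 × 4532 = 253.8 mm.

253.8 mm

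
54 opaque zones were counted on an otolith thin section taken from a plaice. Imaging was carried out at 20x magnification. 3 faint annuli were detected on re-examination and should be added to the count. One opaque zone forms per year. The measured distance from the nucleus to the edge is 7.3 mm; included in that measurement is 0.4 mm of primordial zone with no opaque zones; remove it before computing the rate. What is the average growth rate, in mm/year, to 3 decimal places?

0.121 mm/year

After corrections the count is 54 + 3 = 57 opaque zones.
The growth record spans 7.3 − 0.4 = 6.9 mm.
6.9 mm over 57 years gives 6.9 / 57 ≈ 0.121 mm/year.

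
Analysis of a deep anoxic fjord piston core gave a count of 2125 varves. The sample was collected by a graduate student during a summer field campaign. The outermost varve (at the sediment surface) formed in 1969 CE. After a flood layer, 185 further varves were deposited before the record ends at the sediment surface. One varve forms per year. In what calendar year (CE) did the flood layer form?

1784 CE

185 varves formed after the flood layer.
1969 − 185 = 1784 CE.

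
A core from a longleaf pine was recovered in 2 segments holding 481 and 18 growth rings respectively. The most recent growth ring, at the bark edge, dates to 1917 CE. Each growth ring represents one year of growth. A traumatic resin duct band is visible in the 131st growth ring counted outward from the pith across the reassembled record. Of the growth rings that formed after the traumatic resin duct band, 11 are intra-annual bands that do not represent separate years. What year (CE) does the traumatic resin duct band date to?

Total growth rings = 481 + 18 = 499.
The traumatic resin duct band sits at growth ring 131 from the pith, so 499 − 131 = 368 growth rings formed after it.
368 − 11 false = 357 true growth rings after the traumatic resin duct band.
1917 − 357 = 1560 CE.

1560 CE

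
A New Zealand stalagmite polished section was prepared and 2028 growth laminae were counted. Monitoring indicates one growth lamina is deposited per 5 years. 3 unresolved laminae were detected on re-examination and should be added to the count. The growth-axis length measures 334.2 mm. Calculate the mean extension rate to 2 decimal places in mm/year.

0.03 mm/year

Adjusted count: 2028 + 3 = 2031 growth laminae.
Multiplying by 5 years per growth lamina: 2031 × 5 = 10155 years.
Mean rate = 334.2 mm / 10155 years ≈ 0.03 mm/year.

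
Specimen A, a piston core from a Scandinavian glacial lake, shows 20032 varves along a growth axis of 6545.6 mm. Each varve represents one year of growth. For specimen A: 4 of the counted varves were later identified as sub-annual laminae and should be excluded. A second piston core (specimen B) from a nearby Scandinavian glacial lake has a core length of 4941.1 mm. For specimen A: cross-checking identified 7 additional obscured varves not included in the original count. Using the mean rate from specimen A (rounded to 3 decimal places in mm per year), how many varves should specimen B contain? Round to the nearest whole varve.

Specimen A: correcting the raw count gives 20032 − 4 + 7 = 20035 true varves.
A: Extension rate ≈ 6545.6 / 20035 = 0.327 mm/year.
For B, 4941.1 / 0.327 = 15110.40 years ≈ 15110 varves.

15110 varves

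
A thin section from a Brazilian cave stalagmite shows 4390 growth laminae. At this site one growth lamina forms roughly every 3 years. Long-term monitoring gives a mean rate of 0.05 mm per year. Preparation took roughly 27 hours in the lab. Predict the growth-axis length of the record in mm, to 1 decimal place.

658.5 mm

Multiplying by 3 years per growth lamina: 4390 × 3 = 13170 years.
Length ≈ 0.05 × 13170 = 658.5 mm.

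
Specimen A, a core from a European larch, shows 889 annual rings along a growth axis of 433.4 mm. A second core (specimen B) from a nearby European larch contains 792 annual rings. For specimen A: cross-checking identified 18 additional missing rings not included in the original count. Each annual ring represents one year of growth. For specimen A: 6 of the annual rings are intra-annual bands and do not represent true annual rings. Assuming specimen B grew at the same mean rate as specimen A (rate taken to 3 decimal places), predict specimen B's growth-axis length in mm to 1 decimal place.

Specimen A: correcting the raw count gives 889 − 6 + 18 = 901 true annual rings.
A: Extension rate ≈ 433.4 / 901 = 0.481 mm/yr.
Length of B = 0.481 × 792 = 381.0 mm.

381.0 mm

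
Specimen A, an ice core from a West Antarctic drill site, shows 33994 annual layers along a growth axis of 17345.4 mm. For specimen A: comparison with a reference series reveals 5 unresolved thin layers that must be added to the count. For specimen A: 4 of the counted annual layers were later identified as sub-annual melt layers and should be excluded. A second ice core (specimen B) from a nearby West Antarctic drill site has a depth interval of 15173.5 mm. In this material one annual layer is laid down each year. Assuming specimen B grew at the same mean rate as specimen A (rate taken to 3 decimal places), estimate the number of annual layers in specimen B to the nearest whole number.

29752 annual layers

Specimen A: after corrections the count is 33994 − 4 + 5 = 33995 annual layers.
A: Mean rate = 17345.4 mm / 33995 years ≈ 0.510 mm per year.
For B, 15173.5 / 0.510 = 29751.96 years ≈ 29752 annual layers.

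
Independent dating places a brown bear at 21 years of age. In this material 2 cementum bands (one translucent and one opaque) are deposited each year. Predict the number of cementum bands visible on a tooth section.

21 years at 2 cementum bands per year gives 21 × 2 = 42 cementum bands.
So 42 cementum bands should be present.

42 cementum bands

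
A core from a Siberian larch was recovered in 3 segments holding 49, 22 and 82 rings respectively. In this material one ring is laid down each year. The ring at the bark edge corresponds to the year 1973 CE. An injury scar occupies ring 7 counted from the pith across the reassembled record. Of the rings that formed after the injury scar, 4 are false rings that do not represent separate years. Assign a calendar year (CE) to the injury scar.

1831 CE

Total rings = 49 + 22 + 82 = 153.
Between ring 7 and the bark edge there are 153 − 7 = 146 rings.
146 − 4 false = 142 true rings after the injury scar.
Counting back 142 years from 1973 CE places the injury scar in 1973 − 142 = 1831 CE.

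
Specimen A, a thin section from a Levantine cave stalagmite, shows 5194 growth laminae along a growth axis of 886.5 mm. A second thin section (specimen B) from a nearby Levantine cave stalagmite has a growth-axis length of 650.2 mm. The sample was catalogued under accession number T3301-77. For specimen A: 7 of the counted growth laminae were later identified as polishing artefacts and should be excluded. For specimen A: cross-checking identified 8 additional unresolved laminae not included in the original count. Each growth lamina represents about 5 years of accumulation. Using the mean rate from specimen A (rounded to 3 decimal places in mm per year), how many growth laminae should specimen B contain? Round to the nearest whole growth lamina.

3825 growth laminae

Specimen A: correcting the raw count gives 5194 − 7 + 8 = 5195 true growth laminae.
Specimen A: 5195 growth laminae at 5 years each span 5195 × 5 = 25975 years.
A: 886.5 mm over 25975 years gives 886.5 / 25975 ≈ 0.034 mm/yr.
Specimen B: 650.2 mm / 0.034 mm per year = 19123.53 years; at 5 years per growth lamina that is 19123.53 / 5 ≈ 3825 growth laminae.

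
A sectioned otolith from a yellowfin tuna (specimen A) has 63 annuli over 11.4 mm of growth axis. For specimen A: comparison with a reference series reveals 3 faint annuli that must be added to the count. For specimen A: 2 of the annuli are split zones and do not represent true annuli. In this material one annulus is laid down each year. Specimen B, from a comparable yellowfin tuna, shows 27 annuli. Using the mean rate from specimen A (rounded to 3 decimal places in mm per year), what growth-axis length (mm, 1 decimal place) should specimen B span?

Specimen A: correcting the raw count gives 63 − 2 + 3 = 64 true annuli.
A: Extension rate ≈ 11.4 / 64 = 0.178 mm per year.
For B, 0.178 mm/year × 27 years = 4.8 mm.

4.8 mm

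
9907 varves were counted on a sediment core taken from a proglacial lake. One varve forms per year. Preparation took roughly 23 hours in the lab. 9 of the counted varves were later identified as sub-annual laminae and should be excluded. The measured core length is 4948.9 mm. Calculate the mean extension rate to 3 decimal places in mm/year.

After corrections the count is 9907 − 9 = 9898 varves.
Mean rate = 4948.9 mm / 9898 years ≈ 0.500 mm/year.

0.500 mm/year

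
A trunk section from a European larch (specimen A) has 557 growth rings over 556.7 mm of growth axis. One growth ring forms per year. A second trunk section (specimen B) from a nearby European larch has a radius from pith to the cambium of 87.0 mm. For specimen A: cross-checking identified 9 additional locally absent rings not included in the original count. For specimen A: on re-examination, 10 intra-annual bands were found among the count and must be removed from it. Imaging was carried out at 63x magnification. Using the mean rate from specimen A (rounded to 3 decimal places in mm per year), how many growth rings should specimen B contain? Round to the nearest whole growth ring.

87 growth rings

Specimen A: after corrections the count is 557 − 10 + 9 = 556 growth rings.
A: Extension rate ≈ 556.7 / 556 = 1.001 mm per year.
B spans 87.0 / 1.001 = 86.91 years ≈ 87 growth rings.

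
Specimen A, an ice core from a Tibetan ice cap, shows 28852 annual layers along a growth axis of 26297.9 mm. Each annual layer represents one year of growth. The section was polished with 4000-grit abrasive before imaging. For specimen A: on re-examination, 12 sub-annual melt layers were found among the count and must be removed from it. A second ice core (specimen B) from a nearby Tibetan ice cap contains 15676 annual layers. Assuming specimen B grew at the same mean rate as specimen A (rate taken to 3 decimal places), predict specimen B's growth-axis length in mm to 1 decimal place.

14296.5 mm

Specimen A: true annual layer count = 28852 − 12 = 28840.
A: Mean rate = 26297.9 mm / 28840 years ≈ 0.912 mm per year.
B's length ≈ 0.912 × 15676 = 14296.5 mm.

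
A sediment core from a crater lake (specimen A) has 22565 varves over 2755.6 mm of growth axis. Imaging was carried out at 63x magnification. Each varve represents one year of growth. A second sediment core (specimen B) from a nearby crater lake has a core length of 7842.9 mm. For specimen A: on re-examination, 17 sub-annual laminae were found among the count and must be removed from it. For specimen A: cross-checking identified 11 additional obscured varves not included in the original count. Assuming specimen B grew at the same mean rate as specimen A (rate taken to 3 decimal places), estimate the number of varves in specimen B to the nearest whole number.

Specimen A: adjusted count: 22565 − 17 + 11 = 22559 varves.
A: Mean rate = 2755.6 mm / 22559 years ≈ 0.122 mm/year.
B spans 7842.9 / 0.122 = 64286.07 years ≈ 64286 varves.

64286 varves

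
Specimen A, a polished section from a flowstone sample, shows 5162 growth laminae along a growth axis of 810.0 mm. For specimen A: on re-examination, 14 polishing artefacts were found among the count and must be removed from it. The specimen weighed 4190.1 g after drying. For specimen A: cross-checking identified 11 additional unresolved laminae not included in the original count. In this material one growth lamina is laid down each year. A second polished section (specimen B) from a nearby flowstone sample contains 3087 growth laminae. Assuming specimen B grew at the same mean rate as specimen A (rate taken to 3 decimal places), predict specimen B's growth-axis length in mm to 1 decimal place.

Specimen A: adjusted count: 5162 − 14 + 11 = 5159 growth laminae.
A: Mean rate = 810.0 mm / 5159 years ≈ 0.157 mm per year.
Length of B = 0.157 × 3087 = 484.7 mm.

484.7 mm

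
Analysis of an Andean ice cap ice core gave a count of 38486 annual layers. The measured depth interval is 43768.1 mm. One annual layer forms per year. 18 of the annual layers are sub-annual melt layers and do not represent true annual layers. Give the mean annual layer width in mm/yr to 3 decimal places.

Adjusted count: 38486 − 18 = 38468 annual layers.
43768.1 mm over 38468 years gives 43768.1 / 38468 ≈ 1.138 mm/yr.

1.138 mm/yr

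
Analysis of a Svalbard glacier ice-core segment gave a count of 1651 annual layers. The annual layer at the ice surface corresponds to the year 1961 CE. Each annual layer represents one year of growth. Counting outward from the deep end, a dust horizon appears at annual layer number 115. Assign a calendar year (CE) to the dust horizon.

425 CE

The dust horizon sits at annual layer 115 from the deep end, so 1651 − 115 = 1536 annual layers formed after it.
1961 − 1536 = 425 CE.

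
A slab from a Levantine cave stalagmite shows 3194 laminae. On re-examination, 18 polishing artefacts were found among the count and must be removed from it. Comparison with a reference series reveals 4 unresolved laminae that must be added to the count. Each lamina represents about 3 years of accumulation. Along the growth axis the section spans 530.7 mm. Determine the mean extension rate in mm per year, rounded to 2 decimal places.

After corrections the count is 3194 − 18 + 4 = 3180 laminae.
3180 laminae at 3 years each span 3180 × 3 = 9540 years.
Extension rate ≈ 530.7 / 9540 = 0.06 mm per year.

0.06 mm per year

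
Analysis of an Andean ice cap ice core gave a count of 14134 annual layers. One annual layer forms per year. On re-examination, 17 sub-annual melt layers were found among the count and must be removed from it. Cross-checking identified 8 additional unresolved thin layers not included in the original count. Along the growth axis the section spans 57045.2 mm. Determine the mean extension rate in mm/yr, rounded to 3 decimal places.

4.039 mm/yr

Correcting the raw count gives 14134 − 17 + 8 = 14125 true annual layers.
57045.2 mm over 14125 years gives 57045.2 / 14125 ≈ 4.039 mm/yr.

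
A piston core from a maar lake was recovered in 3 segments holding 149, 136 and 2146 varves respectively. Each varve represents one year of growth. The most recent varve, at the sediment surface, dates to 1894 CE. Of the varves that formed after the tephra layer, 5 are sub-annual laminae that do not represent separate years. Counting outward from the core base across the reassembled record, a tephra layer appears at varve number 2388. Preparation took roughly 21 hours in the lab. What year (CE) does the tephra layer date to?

Total varves = 149 + 136 + 2146 = 2431.
Between varve 2388 and the sediment surface there are 2431 − 2388 = 43 varves.
Removing the 5 false varves leaves 43 − 5 = 38 true varves beyond the tephra layer.
1894 − 38 = 1856 CE.

1856 CE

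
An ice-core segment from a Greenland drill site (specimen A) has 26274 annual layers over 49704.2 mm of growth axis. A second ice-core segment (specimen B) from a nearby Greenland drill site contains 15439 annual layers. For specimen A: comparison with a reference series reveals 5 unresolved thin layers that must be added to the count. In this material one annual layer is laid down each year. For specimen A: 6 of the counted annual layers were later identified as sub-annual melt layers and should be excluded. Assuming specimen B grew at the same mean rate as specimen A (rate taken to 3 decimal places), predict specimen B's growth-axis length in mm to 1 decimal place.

29210.6 mm

Specimen A: adjusted count: 26274 − 6 + 5 = 26273 annual layers.
A: Mean rate = 49704.2 mm / 26273 years ≈ 1.892 mm/year.
For B, 1.892 mm/year × 15439 years = 29210.6 mm.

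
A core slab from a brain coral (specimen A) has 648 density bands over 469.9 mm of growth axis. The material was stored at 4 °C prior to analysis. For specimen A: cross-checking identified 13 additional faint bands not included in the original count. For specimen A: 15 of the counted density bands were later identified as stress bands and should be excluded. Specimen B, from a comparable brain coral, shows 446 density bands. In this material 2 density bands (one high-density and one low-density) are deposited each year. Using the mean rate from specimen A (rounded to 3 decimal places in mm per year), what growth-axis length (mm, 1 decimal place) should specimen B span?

Specimen A: correcting the raw count gives 648 − 15 + 13 = 646 true density bands.
Specimen A: dividing by 2 density bands per year: 646 / 2 = 323 years.
A: Mean rate = 469.9 mm / 323 years ≈ 1.455 mm/year.
Specimen B: with 2 density bands per year, 446 / 2 = 223 years. B's length ≈ 1.455 × 223 = 324.5 mm.

324.5 mm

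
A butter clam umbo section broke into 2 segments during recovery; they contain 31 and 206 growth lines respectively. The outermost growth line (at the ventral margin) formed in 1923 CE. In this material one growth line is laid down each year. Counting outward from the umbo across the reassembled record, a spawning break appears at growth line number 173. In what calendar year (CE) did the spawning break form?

1859 CE

Total growth lines = 31 + 206 = 237.
237 − 173 = 64 growth lines lie beyond the spawning break toward the ventral margin.
Counting back 64 years from 1923 CE places the spawning break in 1923 − 64 = 1859 CE.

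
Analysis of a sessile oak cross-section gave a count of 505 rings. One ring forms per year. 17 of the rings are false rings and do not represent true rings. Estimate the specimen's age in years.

Adjusted count: 505 − 17 = 488 rings.
With a one-to-one ring periodicity this is 488 years.

488 yr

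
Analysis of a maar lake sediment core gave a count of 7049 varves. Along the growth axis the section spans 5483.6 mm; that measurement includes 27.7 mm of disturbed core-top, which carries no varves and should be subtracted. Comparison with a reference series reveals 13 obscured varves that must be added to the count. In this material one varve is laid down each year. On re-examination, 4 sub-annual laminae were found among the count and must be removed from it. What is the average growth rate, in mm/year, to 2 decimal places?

0.77 mm/year

After corrections the count is 7049 − 4 + 13 = 7058 varves.
The growth record spans 5483.6 − 27.7 = 5455.9 mm.
Mean rate = 5455.9 mm / 7058 years ≈ 0.77 mm/year.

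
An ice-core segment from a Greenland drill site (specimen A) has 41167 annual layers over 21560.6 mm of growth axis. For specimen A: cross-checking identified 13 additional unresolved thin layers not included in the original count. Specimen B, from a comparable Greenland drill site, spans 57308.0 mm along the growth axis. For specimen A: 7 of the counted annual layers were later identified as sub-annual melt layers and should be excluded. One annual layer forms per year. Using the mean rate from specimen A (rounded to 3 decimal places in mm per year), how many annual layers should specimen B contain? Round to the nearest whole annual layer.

109366 annual layers

Specimen A: after corrections the count is 41167 − 7 + 13 = 41173 annual layers.
A: 21560.6 mm over 41173 years gives 21560.6 / 41173 ≈ 0.524 mm/year.
B spans 57308.0 / 0.524 = 109366.41 years ≈ 109366 annual layers.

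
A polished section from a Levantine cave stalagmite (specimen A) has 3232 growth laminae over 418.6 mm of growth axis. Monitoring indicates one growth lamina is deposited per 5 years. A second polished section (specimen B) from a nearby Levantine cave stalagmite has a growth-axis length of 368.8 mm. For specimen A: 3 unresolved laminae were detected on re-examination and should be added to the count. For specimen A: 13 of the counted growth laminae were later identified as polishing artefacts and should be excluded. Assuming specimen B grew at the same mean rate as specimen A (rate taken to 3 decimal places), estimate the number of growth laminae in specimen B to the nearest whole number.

2837 growth laminae

Specimen A: adjusted count: 3232 − 13 + 3 = 3222 growth laminae.
Specimen A: multiplying by 5 years per growth lamina: 3222 × 5 = 16110 years.
A: 418.6 mm over 16110 years gives 418.6 / 16110 ≈ 0.026 mm/yr.
Specimen B: 368.8 mm / 0.026 mm per year = 14184.62 years; at 5 years per growth lamina that is 14184.62 / 5 ≈ 2837 growth laminae.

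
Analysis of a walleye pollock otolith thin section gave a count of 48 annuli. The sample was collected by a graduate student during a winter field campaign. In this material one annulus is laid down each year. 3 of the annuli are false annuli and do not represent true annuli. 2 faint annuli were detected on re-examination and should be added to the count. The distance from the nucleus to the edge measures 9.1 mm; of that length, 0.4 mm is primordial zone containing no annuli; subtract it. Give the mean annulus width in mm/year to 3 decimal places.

0.185 mm/year

Adjusted count: 48 − 3 + 2 = 47 annuli.
The growth record spans 9.1 − 0.4 = 8.7 mm.
Mean rate = 8.7 mm / 47 years ≈ 0.185 mm/year.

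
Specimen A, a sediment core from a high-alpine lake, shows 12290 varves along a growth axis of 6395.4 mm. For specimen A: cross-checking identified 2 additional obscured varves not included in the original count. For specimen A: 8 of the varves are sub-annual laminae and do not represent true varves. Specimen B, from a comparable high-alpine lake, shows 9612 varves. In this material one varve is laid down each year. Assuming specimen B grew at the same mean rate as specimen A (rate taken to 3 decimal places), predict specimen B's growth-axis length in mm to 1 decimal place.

Specimen A: true varve count = 12290 − 8 + 2 = 12284.
A: 6395.4 mm over 12284 years gives 6395.4 / 12284 ≈ 0.521 mm/year.
B's length ≈ 0.521 × 9612 = 5007.9 mm.

5007.9 mm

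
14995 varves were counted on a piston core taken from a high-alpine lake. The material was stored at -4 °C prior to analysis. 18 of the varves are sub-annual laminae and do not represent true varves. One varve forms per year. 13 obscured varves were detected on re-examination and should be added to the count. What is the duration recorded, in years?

14990 years

True varve count = 14995 − 18 + 13 = 14990.
One varve per year makes the duration 14990 years.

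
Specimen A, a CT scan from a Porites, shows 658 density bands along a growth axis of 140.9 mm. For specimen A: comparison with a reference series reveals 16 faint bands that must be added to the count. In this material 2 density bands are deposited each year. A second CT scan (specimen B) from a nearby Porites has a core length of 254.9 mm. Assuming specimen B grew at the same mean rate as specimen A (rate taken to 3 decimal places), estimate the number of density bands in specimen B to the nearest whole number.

Specimen A: correcting the raw count gives 658 + 16 = 674 true density bands.
Specimen A: 674 density bands at 2 per year is 674 / 2 = 337 years.
A: Mean rate = 140.9 mm / 337 years ≈ 0.418 mm per year.
For B, 254.9 / 0.418 = 609.81 years; at 2 density bands per year that is 609.81 × 2 ≈ 1220 density bands.

1220 density bands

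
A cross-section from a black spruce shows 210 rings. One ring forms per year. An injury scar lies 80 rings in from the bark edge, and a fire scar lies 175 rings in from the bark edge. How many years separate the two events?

The two markers are separated by 175 − 80 = 95 rings.
One ring per year makes the interval 95 years.

95 years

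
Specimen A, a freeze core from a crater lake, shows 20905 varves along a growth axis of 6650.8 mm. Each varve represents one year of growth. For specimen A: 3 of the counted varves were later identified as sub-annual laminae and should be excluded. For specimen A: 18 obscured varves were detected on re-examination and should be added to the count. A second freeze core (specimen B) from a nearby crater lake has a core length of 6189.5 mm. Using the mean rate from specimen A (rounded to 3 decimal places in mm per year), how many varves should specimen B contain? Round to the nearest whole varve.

Specimen A: after corrections the count is 20905 − 3 + 18 = 20920 varves.
A: 6650.8 mm over 20920 years gives 6650.8 / 20920 ≈ 0.318 mm/year.
B spans 6189.5 / 0.318 = 19463.84 years ≈ 19464 varves.

19464 varves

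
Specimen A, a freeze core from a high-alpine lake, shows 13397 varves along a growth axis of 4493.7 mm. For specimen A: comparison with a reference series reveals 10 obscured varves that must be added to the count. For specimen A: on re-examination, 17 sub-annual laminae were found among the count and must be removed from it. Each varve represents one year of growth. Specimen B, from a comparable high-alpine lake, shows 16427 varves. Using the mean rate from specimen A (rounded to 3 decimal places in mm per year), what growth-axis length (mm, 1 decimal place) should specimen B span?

Specimen A: true varve count = 13397 − 17 + 10 = 13390.
A: Mean rate = 4493.7 mm / 13390 years ≈ 0.336 mm/year.
Length of B = 0.336 × 16427 = 5519.5 mm.

5519.5 mm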